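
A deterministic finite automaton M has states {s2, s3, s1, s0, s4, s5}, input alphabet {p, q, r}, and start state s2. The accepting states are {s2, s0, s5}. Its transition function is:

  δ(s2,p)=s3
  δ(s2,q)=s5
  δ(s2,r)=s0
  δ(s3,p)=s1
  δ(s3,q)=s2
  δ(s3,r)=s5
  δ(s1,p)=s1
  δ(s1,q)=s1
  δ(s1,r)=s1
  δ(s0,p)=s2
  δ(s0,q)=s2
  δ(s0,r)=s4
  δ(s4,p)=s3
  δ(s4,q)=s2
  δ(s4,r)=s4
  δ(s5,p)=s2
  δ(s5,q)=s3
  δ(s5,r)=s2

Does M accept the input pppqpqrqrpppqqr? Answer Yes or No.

No

start at s2
read 'p': s2 → s3
read 'p': s3 → s1
read 'p': s1 → s1
read 'q': s1 → s1
read 'p': s1 → s1
read 'q': s1 → s1
read 'r': s1 → s1
read 'q': s1 → s1
read 'r': s1 → s1
read 'p': s1 → s1
read 'p': s1 → s1
read 'p': s1 → s1
read 'q': s1 → s1
read 'q': s1 → s1
read 'r': s1 → s1
End state s1 is not accepting.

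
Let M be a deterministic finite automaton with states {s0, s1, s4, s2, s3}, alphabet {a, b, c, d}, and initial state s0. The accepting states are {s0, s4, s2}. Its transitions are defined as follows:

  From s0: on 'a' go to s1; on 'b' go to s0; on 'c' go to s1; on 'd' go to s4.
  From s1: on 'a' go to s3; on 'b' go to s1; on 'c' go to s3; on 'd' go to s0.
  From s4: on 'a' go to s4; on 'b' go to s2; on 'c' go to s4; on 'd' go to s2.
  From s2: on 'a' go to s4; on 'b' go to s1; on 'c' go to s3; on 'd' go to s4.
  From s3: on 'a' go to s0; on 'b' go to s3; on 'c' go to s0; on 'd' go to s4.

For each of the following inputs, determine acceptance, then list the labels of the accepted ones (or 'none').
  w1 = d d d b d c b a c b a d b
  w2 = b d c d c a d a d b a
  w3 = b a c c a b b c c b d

w3

w1:
  start at s0
  read 'd': s0 → s4
  read 'd': s4 → s2
  read 'd': s2 → s4
  read 'b': s4 → s2
  read 'd': s2 → s4
  read 'c': s4 → s4
  read 'b': s4 → s2
  read 'a': s2 → s4
  read 'c': s4 → s4
  read 'b': s4 → s2
  read 'a': s2 → s4
  read 'd': s4 → s2
  read 'b': s2 → s1
  end s1, rejected
w2:
  start at s0
  read 'b': s0 → s0
  read 'd': s0 → s4
  read 'c': s4 → s4
  read 'd': s4 → s2
  read 'c': s2 → s3
  read 'a': s3 → s0
  read 'd': s0 → s4
  read 'a': s4 → s4
  read 'd': s4 → s2
  read 'b': s2 → s1
  read 'a': s1 → s3
  end s3, rejected
w3:
  start at s0
  read 'b': s0 → s0
  read 'a': s0 → s1
  read 'c': s1 → s3
  read 'c': s3 → s0
  read 'a': s0 → s1
  read 'b': s1 → s1
  read 'b': s1 → s1
  read 'c': s1 → s3
  read 'c': s3 → s0
  read 'b': s0 → s0
  read 'd': s0 → s4
  end s4, accepted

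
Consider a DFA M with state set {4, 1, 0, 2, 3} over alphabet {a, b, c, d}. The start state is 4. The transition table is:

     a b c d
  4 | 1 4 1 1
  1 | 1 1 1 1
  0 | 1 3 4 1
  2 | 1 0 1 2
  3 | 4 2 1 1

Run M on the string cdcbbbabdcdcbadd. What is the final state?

1

4 → 1 → 1 → 1 → 1 → 1 → 1 → 1 → 1 → 1 → 1 → 1 → 1 → 1 → 1 → 1 → 1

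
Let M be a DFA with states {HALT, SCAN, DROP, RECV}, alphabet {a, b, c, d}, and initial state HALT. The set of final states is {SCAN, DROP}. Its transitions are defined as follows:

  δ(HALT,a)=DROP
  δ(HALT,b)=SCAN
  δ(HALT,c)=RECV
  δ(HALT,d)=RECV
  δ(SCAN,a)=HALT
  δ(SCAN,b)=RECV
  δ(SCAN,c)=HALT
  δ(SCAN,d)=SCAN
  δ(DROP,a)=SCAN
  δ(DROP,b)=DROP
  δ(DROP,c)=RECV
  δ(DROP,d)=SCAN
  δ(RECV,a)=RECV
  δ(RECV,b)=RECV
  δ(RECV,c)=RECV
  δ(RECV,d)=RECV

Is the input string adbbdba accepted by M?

start at HALT
read 'a': HALT → DROP
read 'd': DROP → SCAN
read 'b': SCAN → RECV
read 'b': RECV → RECV
read 'd': RECV → RECV
read 'b': RECV → RECV
read 'a': RECV → RECV
End state RECV is not accepting.

No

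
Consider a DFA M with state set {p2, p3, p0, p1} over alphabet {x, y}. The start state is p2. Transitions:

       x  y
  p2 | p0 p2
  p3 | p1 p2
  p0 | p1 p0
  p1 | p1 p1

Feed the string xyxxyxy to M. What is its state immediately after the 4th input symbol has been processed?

p1

start at p2
read 'x': p2 → p0
read 'y': p0 → p0
read 'x': p0 → p1
read 'x': p1 → p1
After 4 symbols: p1.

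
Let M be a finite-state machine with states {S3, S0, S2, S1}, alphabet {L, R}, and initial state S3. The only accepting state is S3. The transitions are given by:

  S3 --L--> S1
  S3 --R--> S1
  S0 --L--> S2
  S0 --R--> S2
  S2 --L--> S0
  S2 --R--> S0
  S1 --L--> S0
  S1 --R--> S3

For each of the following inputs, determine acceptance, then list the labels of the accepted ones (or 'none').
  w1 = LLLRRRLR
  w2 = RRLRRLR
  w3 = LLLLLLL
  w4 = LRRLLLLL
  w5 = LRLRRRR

w1:
  start at S3
  read 'L': S3 → S1
  read 'L': S1 → S0
  read 'L': S0 → S2
  read 'R': S2 → S0
  read 'R': S0 → S2
  read 'R': S2 → S0
  read 'L': S0 → S2
  read 'R': S2 → S0
  end S0, rejected
w2:
  start at S3
  read 'R': S3 → S1
  read 'R': S1 → S3
  read 'L': S3 → S1
  read 'R': S1 → S3
  read 'R': S3 → S1
  read 'L': S1 → S0
  read 'R': S0 → S2
  end S2, rejected
w3:
  start at S3
  read 'L': S3 → S1
  read 'L': S1 → S0
  read 'L': S0 → S2
  read 'L': S2 → S0
  read 'L': S0 → S2
  read 'L': S2 → S0
  read 'L': S0 → S2
  end S2, rejected
w4:
  start at S3
  read 'L': S3 → S1
  read 'R': S1 → S3
  read 'R': S3 → S1
  read 'L': S1 → S0
  read 'L': S0 → S2
  read 'L': S2 → S0
  read 'L': S0 → S2
  read 'L': S2 → S0
  end S0, rejected
w5:
  start at S3
  read 'L': S3 → S1
  read 'R': S1 → S3
  read 'L': S3 → S1
  read 'R': S1 → S3
  read 'R': S3 → S1
  read 'R': S1 → S3
  read 'R': S3 → S1
  end S1, rejected

none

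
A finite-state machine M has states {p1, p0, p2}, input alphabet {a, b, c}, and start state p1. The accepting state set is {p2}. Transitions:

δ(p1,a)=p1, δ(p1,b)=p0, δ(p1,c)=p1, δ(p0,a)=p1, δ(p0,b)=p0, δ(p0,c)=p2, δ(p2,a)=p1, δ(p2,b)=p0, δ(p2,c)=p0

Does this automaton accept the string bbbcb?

No

start at p1
read 'b': p1 → p0
read 'b': p0 → p0
read 'b': p0 → p0
read 'c': p0 → p2
read 'b': p2 → p0
End state p0 is not accepting.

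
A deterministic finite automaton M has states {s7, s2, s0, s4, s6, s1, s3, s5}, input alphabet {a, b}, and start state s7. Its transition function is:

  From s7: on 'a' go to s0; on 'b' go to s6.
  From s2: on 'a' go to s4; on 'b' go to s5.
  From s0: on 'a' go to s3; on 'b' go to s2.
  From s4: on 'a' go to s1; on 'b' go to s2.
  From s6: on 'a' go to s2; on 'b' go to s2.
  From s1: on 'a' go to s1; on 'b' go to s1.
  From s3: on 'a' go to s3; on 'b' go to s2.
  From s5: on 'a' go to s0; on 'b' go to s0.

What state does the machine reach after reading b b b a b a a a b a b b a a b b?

Trace: s7 -b-> s6 -b-> s2 -b-> s5 -a-> s0 -b-> s2 -a-> s4 -a-> s1 -a-> s1 -b-> s1 -a-> s1 -b-> s1 -b-> s1 -a-> s1 -a-> s1 -b-> s1 -b-> s1

s1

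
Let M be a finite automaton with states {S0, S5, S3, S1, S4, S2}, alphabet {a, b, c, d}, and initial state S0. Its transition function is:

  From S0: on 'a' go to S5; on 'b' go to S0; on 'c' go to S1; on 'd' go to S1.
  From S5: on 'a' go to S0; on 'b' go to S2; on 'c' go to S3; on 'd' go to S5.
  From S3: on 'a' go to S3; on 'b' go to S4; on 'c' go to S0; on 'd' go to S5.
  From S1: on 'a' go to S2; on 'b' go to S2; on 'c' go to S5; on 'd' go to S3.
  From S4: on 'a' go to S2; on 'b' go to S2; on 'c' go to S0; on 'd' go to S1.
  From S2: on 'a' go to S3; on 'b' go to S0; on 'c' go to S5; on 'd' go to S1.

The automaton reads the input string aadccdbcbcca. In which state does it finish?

S3

start at S0
read 'a': S0 → S5
read 'a': S5 → S0
read 'd': S0 → S1
read 'c': S1 → S5
read 'c': S5 → S3
read 'd': S3 → S5
read 'b': S5 → S2
read 'c': S2 → S5
read 'b': S5 → S2
read 'c': S2 → S5
read 'c': S5 → S3
read 'a': S3 → S3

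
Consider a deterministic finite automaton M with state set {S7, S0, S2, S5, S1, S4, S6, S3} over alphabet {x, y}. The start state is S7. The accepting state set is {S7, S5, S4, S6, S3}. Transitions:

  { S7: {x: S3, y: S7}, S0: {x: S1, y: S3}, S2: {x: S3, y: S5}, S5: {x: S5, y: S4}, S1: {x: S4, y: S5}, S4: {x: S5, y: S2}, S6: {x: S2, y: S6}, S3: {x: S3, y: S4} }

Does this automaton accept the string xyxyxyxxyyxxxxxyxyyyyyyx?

Trace: S7 -x-> S3 -y-> S4 -x-> S5 -y-> S4 -x-> S5 -y-> S4 -x-> S5 -x-> S5 -y-> S4 -y-> S2 -x-> S3 -x-> S3 -x-> S3 -x-> S3 -x-> S3 -y-> S4 -x-> S5 -y-> S4 -y-> S2 -y-> S5 -y-> S4 -y-> S2 -y-> S5 -x-> S5
End state S5 is accepting.

Yes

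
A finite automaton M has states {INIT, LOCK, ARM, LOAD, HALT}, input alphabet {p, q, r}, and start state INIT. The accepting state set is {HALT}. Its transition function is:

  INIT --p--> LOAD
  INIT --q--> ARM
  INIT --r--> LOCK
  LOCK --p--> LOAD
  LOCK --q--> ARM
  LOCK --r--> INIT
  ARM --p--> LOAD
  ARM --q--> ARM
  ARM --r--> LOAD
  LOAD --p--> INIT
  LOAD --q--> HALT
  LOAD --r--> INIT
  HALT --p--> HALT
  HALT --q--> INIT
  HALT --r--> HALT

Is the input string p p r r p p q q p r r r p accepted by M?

No

Trace: INIT -p-> LOAD -p-> INIT -r-> LOCK -r-> INIT -p-> LOAD -p-> INIT -q-> ARM -q-> ARM -p-> LOAD -r-> INIT -r-> LOCK -r-> INIT -p-> LOAD
End state LOAD is not accepting.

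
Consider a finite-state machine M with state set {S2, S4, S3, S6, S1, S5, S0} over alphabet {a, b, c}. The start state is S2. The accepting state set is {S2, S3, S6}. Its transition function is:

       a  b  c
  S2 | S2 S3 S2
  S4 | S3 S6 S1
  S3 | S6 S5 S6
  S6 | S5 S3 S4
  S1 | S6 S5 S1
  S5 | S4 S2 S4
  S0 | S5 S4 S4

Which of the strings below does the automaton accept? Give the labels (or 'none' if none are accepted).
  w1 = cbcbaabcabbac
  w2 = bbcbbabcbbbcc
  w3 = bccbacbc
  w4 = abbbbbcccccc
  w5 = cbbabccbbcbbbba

w2, w5

w1: Trace: S2 -c-> S2 -b-> S3 -c-> S6 -b-> S3 -a-> S6 -a-> S5 -b-> S2 -c-> S2 -a-> S2 -b-> S3 -b-> S5 -a-> S4 -c-> S1  → end S1, rejected
w2: Trace: S2 -b-> S3 -b-> S5 -c-> S4 -b-> S6 -b-> S3 -a-> S6 -b-> S3 -c-> S6 -b-> S3 -b-> S5 -b-> S2 -c-> S2 -c-> S2  → end S2, accepted
w3: Trace: S2 -b-> S3 -c-> S6 -c-> S4 -b-> S6 -a-> S5 -c-> S4 -b-> S6 -c-> S4  → end S4, rejected
w4: Trace: S2 -a-> S2 -b-> S3 -b-> S5 -b-> S2 -b-> S3 -b-> S5 -c-> S4 -c-> S1 -c-> S1 -c-> S1 -c-> S1 -c-> S1  → end S1, rejected
w5: Trace: S2 -c-> S2 -b-> S3 -b-> S5 -a-> S4 -b-> S6 -c-> S4 -c-> S1 -b-> S5 -b-> S2 -c-> S2 -b-> S3 -b-> S5 -b-> S2 -b-> S3 -a-> S6  → end S6, accepted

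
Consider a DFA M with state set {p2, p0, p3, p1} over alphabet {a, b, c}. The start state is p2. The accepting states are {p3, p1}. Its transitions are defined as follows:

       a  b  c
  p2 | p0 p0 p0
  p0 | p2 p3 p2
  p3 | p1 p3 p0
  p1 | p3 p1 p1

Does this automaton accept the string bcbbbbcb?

p2 → p0 → p2 → p0 → p3 → p3 → p3 → p0 → p3
End state p3 is accepting.

Yes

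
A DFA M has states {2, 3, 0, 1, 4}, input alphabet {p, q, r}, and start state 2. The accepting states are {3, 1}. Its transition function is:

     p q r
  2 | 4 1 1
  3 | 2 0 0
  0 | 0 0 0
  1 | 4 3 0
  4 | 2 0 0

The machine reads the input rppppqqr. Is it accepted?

2 → 1 → 4 → 2 → 4 → 2 → 1 → 3 → 0
End state 0 is not accepting.

No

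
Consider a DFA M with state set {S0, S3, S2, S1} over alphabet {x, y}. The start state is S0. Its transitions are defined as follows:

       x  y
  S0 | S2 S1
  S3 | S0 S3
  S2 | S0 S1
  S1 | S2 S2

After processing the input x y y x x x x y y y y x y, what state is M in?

S0 → S2 → S1 → S2 → S0 → S2 → S0 → S2 → S1 → S2 → S1 → S2 → S0 → S1

S1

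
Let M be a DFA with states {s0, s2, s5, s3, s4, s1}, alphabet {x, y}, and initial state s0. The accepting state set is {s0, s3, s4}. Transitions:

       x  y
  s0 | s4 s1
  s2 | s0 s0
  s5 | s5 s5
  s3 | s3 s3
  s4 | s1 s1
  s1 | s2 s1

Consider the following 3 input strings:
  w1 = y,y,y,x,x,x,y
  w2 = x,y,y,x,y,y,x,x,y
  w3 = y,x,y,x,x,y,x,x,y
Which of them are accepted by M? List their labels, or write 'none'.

none

w1: Trace: s0 -y-> s1 -y-> s1 -y-> s1 -x-> s2 -x-> s0 -x-> s4 -y-> s1  → end s1, rejected
w2: Trace: s0 -x-> s4 -y-> s1 -y-> s1 -x-> s2 -y-> s0 -y-> s1 -x-> s2 -x-> s0 -y-> s1  → end s1, rejected
w3: Trace: s0 -y-> s1 -x-> s2 -y-> s0 -x-> s4 -x-> s1 -y-> s1 -x-> s2 -x-> s0 -y-> s1  → end s1, rejected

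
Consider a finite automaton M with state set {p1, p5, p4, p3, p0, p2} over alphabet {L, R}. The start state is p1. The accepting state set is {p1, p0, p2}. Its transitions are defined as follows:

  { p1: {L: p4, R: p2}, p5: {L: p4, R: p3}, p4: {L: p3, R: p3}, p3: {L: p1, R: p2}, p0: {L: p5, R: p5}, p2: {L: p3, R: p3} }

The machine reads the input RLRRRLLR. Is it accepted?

Yes

p1 → p2 → p3 → p2 → p3 → p2 → p3 → p1 → p2
End state p2 is accepting.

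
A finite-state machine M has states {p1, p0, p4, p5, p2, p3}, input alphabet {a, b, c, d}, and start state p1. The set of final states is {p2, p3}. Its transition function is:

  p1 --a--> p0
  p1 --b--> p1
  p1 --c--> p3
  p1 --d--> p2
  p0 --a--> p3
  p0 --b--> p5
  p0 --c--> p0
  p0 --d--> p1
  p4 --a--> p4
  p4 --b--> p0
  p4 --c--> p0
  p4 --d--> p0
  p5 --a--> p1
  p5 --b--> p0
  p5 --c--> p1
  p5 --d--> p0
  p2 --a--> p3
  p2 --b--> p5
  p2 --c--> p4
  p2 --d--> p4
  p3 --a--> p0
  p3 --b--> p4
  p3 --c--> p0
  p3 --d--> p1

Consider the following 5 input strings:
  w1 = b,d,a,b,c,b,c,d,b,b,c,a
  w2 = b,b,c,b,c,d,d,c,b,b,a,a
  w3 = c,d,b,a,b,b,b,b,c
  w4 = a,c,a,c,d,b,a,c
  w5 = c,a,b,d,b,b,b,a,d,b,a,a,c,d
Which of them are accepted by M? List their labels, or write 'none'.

w1

w1: Trace: p1 -b-> p1 -d-> p2 -a-> p3 -b-> p4 -c-> p0 -b-> p5 -c-> p1 -d-> p2 -b-> p5 -b-> p0 -c-> p0 -a-> p3  → end p3, accepted
w2: Trace: p1 -b-> p1 -b-> p1 -c-> p3 -b-> p4 -c-> p0 -d-> p1 -d-> p2 -c-> p4 -b-> p0 -b-> p5 -a-> p1 -a-> p0  → end p0, rejected
w3: Trace: p1 -c-> p3 -d-> p1 -b-> p1 -a-> p0 -b-> p5 -b-> p0 -b-> p5 -b-> p0 -c-> p0  → end p0, rejected
w4: Trace: p1 -a-> p0 -c-> p0 -a-> p3 -c-> p0 -d-> p1 -b-> p1 -a-> p0 -c-> p0  → end p0, rejected
w5: Trace: p1 -c-> p3 -a-> p0 -b-> p5 -d-> p0 -b-> p5 -b-> p0 -b-> p5 -a-> p1 -d-> p2 -b-> p5 -a-> p1 -a-> p0 -c-> p0 -d-> p1  → end p1, rejected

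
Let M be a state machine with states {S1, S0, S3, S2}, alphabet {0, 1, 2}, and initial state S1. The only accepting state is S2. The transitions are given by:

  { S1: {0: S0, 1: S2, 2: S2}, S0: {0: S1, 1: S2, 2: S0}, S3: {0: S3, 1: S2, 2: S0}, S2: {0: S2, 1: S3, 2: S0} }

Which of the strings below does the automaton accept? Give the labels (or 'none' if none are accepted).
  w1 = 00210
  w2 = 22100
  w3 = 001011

w1:
  start at S1
  read '0': S1 → S0
  read '0': S0 → S1
  read '2': S1 → S2
  read '1': S2 → S3
  read '0': S3 → S3
  end S3, rejected
w2:
  start at S1
  read '2': S1 → S2
  read '2': S2 → S0
  read '1': S0 → S2
  read '0': S2 → S2
  read '0': S2 → S2
  end S2, accepted
w3:
  start at S1
  read '0': S1 → S0
  read '0': S0 → S1
  read '1': S1 → S2
  read '0': S2 → S2
  read '1': S2 → S3
  read '1': S3 → S2
  end S2, accepted

w2, w3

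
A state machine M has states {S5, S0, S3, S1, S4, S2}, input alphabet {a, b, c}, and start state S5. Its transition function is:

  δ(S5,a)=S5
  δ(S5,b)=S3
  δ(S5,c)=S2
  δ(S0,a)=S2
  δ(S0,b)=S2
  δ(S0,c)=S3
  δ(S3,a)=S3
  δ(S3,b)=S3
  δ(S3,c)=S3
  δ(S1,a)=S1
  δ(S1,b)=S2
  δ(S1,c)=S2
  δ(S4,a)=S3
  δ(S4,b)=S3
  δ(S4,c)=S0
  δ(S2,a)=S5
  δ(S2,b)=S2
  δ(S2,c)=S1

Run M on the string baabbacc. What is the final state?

S3

Trace: S5 -b-> S3 -a-> S3 -a-> S3 -b-> S3 -b-> S3 -a-> S3 -c-> S3 -c-> S3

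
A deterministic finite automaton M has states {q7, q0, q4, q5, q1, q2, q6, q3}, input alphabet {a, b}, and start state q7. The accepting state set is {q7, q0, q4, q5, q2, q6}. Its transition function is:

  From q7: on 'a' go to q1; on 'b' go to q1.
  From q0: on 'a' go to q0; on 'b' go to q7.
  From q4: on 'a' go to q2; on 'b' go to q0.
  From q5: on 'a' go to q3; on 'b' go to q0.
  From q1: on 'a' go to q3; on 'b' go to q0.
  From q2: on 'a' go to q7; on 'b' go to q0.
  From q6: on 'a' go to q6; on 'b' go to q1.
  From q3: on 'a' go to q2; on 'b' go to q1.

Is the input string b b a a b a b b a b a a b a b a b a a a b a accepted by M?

q7 → q1 → q0 → q0 → q0 → q7 → q1 → q0 → q7 → q1 → q0 → q0 → q0 → q7 → q1 → q0 → q0 → q7 → q1 → q3 → q2 → q0 → q0
End state q0 is accepting.

Yes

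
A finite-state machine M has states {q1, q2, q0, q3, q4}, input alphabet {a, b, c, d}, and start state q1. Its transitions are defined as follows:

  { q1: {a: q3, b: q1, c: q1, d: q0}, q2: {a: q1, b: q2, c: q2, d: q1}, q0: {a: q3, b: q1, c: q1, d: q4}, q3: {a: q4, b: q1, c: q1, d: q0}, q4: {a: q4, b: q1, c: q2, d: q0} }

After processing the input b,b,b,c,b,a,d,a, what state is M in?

q3

q1 → q1 → q1 → q1 → q1 → q1 → q3 → q0 → q3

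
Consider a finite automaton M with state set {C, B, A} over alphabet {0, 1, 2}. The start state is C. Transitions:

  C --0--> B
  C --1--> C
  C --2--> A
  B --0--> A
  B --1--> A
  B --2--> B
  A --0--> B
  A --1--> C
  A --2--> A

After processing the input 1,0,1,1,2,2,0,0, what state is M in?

A

C → C → B → A → C → A → A → B → A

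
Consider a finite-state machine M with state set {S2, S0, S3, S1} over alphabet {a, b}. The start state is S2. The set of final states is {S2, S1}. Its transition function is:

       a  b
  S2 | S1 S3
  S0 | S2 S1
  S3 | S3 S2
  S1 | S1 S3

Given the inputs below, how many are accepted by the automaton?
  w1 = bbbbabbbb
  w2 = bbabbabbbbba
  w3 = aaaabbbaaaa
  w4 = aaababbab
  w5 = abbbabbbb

w1: S2 → S3 → S2 → S3 → S2 → S1 → S3 → S2 → S3 → S2  → end S2, accepted
w2: S2 → S3 → S2 → S1 → S3 → S2 → S1 → S3 → S2 → S3 → S2 → S3 → S3  → end S3, rejected
w3: S2 → S1 → S1 → S1 → S1 → S3 → S2 → S3 → S3 → S3 → S3 → S3  → end S3, rejected
w4: S2 → S1 → S1 → S1 → S3 → S3 → S2 → S3 → S3 → S2  → end S2, accepted
w5: S2 → S1 → S3 → S2 → S3 → S3 → S2 → S3 → S2 → S3  → end S3, rejected

2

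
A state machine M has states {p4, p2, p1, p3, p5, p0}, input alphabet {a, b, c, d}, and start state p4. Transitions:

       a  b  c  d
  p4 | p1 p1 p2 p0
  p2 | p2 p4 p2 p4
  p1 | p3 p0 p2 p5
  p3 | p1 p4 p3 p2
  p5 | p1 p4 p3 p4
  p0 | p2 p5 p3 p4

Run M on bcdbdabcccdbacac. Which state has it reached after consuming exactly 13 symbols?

start at p4
read 'b': p4 → p1
read 'c': p1 → p2
read 'd': p2 → p4
read 'b': p4 → p1
read 'd': p1 → p5
read 'a': p5 → p1
read 'b': p1 → p0
read 'c': p0 → p3
read 'c': p3 → p3
read 'c': p3 → p3
read 'd': p3 → p2
read 'b': p2 → p4
read 'a': p4 → p1
After 13 symbols: p1.

p1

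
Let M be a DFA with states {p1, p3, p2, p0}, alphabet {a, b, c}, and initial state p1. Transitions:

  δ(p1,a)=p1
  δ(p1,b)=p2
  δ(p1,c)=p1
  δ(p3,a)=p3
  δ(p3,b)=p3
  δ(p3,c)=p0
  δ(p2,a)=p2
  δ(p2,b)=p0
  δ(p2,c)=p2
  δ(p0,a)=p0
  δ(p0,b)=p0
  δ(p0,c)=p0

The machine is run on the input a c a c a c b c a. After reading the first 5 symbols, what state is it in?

p1

p1 → p1 → p1 → p1 → p1 → p1
After 5 symbols: p1.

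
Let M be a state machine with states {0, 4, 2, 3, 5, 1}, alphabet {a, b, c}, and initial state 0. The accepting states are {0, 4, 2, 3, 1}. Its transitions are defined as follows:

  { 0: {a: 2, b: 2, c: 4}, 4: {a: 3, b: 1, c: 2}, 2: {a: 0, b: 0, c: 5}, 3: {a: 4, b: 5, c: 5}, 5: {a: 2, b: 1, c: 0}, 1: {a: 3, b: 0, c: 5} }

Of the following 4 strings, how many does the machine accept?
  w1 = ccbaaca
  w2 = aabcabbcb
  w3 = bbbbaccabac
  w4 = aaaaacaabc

w1: Trace: 0 -c-> 4 -c-> 2 -b-> 0 -a-> 2 -a-> 0 -c-> 4 -a-> 3  → end 3, accepted
w2: Trace: 0 -a-> 2 -a-> 0 -b-> 2 -c-> 5 -a-> 2 -b-> 0 -b-> 2 -c-> 5 -b-> 1  → end 1, accepted
w3: Trace: 0 -b-> 2 -b-> 0 -b-> 2 -b-> 0 -a-> 2 -c-> 5 -c-> 0 -a-> 2 -b-> 0 -a-> 2 -c-> 5  → end 5, rejected
w4: Trace: 0 -a-> 2 -a-> 0 -a-> 2 -a-> 0 -a-> 2 -c-> 5 -a-> 2 -a-> 0 -b-> 2 -c-> 5  → end 5, rejected

2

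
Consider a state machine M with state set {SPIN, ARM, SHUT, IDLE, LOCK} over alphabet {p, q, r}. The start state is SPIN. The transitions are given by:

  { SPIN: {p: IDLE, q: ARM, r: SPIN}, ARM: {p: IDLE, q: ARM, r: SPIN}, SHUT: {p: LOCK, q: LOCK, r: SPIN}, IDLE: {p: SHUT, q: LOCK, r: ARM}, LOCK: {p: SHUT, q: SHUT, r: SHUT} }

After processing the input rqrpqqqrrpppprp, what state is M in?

start at SPIN
read 'r': SPIN → SPIN
read 'q': SPIN → ARM
read 'r': ARM → SPIN
read 'p': SPIN → IDLE
read 'q': IDLE → LOCK
read 'q': LOCK → SHUT
read 'q': SHUT → LOCK
read 'r': LOCK → SHUT
read 'r': SHUT → SPIN
read 'p': SPIN → IDLE
read 'p': IDLE → SHUT
read 'p': SHUT → LOCK
read 'p': LOCK → SHUT
read 'r': SHUT → SPIN
read 'p': SPIN → IDLE

IDLE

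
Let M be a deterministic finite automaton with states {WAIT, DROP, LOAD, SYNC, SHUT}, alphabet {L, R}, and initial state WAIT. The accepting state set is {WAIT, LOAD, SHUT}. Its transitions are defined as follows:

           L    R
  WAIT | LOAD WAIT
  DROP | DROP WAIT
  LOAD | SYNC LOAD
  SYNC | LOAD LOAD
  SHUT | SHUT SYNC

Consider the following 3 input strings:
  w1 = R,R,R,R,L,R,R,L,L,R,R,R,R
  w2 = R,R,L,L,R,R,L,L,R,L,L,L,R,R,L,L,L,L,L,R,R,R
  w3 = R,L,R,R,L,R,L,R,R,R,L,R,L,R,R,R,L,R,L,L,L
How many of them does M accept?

w1:
  start at WAIT
  read 'R': WAIT → WAIT
  read 'R': WAIT → WAIT
  read 'R': WAIT → WAIT
  read 'R': WAIT → WAIT
  read 'L': WAIT → LOAD
  read 'R': LOAD → LOAD
  read 'R': LOAD → LOAD
  read 'L': LOAD → SYNC
  read 'L': SYNC → LOAD
  read 'R': LOAD → LOAD
  read 'R': LOAD → LOAD
  read 'R': LOAD → LOAD
  read 'R': LOAD → LOAD
  end LOAD, accepted
w2:
  start at WAIT
  read 'R': WAIT → WAIT
  read 'R': WAIT → WAIT
  read 'L': WAIT → LOAD
  read 'L': LOAD → SYNC
  read 'R': SYNC → LOAD
  read 'R': LOAD → LOAD
  read 'L': LOAD → SYNC
  read 'L': SYNC → LOAD
  read 'R': LOAD → LOAD
  read 'L': LOAD → SYNC
  read 'L': SYNC → LOAD
  read 'L': LOAD → SYNC
  read 'R': SYNC → LOAD
  read 'R': LOAD → LOAD
  read 'L': LOAD → SYNC
  read 'L': SYNC → LOAD
  read 'L': LOAD → SYNC
  read 'L': SYNC → LOAD
  read 'L': LOAD → SYNC
  read 'R': SYNC → LOAD
  read 'R': LOAD → LOAD
  read 'R': LOAD → LOAD
  end LOAD, accepted
w3:
  start at WAIT
  read 'R': WAIT → WAIT
  read 'L': WAIT → LOAD
  read 'R': LOAD → LOAD
  read 'R': LOAD → LOAD
  read 'L': LOAD → SYNC
  read 'R': SYNC → LOAD
  read 'L': LOAD → SYNC
  read 'R': SYNC → LOAD
  read 'R': LOAD → LOAD
  read 'R': LOAD → LOAD
  read 'L': LOAD → SYNC
  read 'R': SYNC → LOAD
  read 'L': LOAD → SYNC
  read 'R': SYNC → LOAD
  read 'R': LOAD → LOAD
  read 'R': LOAD → LOAD
  read 'L': LOAD → SYNC
  read 'R': SYNC → LOAD
  read 'L': LOAD → SYNC
  read 'L': SYNC → LOAD
  read 'L': LOAD → SYNC
  end SYNC, rejected

2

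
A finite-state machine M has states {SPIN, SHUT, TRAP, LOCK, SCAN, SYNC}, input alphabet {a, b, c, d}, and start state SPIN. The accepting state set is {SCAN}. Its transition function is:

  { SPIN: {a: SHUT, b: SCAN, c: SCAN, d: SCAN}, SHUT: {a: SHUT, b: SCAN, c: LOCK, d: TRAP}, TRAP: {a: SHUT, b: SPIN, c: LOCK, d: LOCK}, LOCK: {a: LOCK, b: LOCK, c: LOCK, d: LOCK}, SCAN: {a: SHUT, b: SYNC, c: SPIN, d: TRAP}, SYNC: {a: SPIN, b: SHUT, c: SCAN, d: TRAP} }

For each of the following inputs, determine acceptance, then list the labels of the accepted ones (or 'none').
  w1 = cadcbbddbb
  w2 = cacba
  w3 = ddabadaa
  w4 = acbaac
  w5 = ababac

none

w1: Trace: SPIN -c-> SCAN -a-> SHUT -d-> TRAP -c-> LOCK -b-> LOCK -b-> LOCK -d-> LOCK -d-> LOCK -b-> LOCK -b-> LOCK  → end LOCK, rejected
w2: Trace: SPIN -c-> SCAN -a-> SHUT -c-> LOCK -b-> LOCK -a-> LOCK  → end LOCK, rejected
w3: Trace: SPIN -d-> SCAN -d-> TRAP -a-> SHUT -b-> SCAN -a-> SHUT -d-> TRAP -a-> SHUT -a-> SHUT  → end SHUT, rejected
w4: Trace: SPIN -a-> SHUT -c-> LOCK -b-> LOCK -a-> LOCK -a-> LOCK -c-> LOCK  → end LOCK, rejected
w5: Trace: SPIN -a-> SHUT -b-> SCAN -a-> SHUT -b-> SCAN -a-> SHUT -c-> LOCK  → end LOCK, rejected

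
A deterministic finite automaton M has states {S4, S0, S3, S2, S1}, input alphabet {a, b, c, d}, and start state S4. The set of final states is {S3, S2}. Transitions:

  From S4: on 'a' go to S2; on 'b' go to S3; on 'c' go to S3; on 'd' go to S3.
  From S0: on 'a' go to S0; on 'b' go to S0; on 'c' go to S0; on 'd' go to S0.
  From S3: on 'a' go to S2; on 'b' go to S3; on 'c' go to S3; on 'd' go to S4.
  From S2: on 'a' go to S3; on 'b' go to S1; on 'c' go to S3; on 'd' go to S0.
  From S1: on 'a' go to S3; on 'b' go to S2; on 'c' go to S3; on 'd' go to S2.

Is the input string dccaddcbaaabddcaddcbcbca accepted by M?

No

Trace: S4 -d-> S3 -c-> S3 -c-> S3 -a-> S2 -d-> S0 -d-> S0 -c-> S0 -b-> S0 -a-> S0 -a-> S0 -a-> S0 -b-> S0 -d-> S0 -d-> S0 -c-> S0 -a-> S0 -d-> S0 -d-> S0 -c-> S0 -b-> S0 -c-> S0 -b-> S0 -c-> S0 -a-> S0
End state S0 is not accepting.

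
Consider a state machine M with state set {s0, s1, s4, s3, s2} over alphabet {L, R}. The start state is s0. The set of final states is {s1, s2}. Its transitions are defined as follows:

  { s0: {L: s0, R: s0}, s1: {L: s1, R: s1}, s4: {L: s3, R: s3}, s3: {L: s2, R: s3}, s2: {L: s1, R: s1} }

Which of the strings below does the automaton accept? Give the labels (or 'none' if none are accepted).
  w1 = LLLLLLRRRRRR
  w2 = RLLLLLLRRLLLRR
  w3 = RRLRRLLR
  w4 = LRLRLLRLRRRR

none

w1: Trace: s0 -L-> s0 -L-> s0 -L-> s0 -L-> s0 -L-> s0 -L-> s0 -R-> s0 -R-> s0 -R-> s0 -R-> s0 -R-> s0 -R-> s0  → end s0, rejected
w2: Trace: s0 -R-> s0 -L-> s0 -L-> s0 -L-> s0 -L-> s0 -L-> s0 -L-> s0 -R-> s0 -R-> s0 -L-> s0 -L-> s0 -L-> s0 -R-> s0 -R-> s0  → end s0, rejected
w3: Trace: s0 -R-> s0 -R-> s0 -L-> s0 -R-> s0 -R-> s0 -L-> s0 -L-> s0 -R-> s0  → end s0, rejected
w4: Trace: s0 -L-> s0 -R-> s0 -L-> s0 -R-> s0 -L-> s0 -L-> s0 -R-> s0 -L-> s0 -R-> s0 -R-> s0 -R-> s0 -R-> s0  → end s0, rejected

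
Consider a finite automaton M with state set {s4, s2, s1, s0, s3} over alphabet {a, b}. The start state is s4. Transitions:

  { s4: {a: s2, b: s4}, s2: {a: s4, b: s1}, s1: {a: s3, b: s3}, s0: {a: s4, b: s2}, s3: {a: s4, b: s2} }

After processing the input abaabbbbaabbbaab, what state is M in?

start at s4
read 'a': s4 → s2
read 'b': s2 → s1
read 'a': s1 → s3
read 'a': s3 → s4
read 'b': s4 → s4
read 'b': s4 → s4
read 'b': s4 → s4
read 'b': s4 → s4
read 'a': s4 → s2
read 'a': s2 → s4
read 'b': s4 → s4
read 'b': s4 → s4
read 'b': s4 → s4
read 'a': s4 → s2
read 'a': s2 → s4
read 'b': s4 → s4

s4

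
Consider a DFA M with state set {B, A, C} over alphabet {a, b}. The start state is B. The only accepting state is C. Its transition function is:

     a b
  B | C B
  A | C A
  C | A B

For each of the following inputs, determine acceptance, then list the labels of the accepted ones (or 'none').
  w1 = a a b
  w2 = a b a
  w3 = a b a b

w1: B → C → A → A  → end A, rejected
w2: B → C → B → C  → end C, accepted
w3: B → C → B → C → B  → end B, rejected

w2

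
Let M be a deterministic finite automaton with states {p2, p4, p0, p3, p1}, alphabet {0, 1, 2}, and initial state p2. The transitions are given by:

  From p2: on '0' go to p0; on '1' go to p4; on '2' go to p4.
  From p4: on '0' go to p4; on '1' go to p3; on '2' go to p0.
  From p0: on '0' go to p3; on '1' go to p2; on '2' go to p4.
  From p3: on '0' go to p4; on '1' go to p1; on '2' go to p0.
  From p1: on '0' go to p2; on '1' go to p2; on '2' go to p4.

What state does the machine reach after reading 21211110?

p2

start at p2
read '2': p2 → p4
read '1': p4 → p3
read '2': p3 → p0
read '1': p0 → p2
read '1': p2 → p4
read '1': p4 → p3
read '1': p3 → p1
read '0': p1 → p2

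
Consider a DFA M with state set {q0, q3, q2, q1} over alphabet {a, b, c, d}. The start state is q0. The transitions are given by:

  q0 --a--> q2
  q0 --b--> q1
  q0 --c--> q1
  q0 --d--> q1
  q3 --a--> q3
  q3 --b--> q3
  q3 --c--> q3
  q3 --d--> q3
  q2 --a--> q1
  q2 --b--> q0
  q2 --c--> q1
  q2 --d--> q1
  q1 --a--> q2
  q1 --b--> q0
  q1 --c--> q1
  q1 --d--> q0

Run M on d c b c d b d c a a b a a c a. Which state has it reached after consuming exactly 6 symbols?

Trace: q0 -d-> q1 -c-> q1 -b-> q0 -c-> q1 -d-> q0 -b-> q1
After 6 symbols: q1.

q1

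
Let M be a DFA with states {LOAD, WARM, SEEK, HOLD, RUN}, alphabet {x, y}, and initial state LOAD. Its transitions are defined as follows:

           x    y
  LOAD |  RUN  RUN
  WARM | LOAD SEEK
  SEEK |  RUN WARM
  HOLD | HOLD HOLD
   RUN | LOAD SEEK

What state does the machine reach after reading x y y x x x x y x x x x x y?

start at LOAD
read 'x': LOAD → RUN
read 'y': RUN → SEEK
read 'y': SEEK → WARM
read 'x': WARM → LOAD
read 'x': LOAD → RUN
read 'x': RUN → LOAD
read 'x': LOAD → RUN
read 'y': RUN → SEEK
read 'x': SEEK → RUN
read 'x': RUN → LOAD
read 'x': LOAD → RUN
read 'x': RUN → LOAD
read 'x': LOAD → RUN
read 'y': RUN → SEEK

SEEK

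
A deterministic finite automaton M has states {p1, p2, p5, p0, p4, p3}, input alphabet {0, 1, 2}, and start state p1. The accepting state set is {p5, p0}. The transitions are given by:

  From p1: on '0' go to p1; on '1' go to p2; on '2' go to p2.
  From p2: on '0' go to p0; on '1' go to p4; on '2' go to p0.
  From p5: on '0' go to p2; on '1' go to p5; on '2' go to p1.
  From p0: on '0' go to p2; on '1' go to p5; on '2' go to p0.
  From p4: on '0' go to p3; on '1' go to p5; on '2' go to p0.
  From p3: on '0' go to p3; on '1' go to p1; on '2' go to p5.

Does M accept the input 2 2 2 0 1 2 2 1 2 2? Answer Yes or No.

No

Trace: p1 -2-> p2 -2-> p0 -2-> p0 -0-> p2 -1-> p4 -2-> p0 -2-> p0 -1-> p5 -2-> p1 -2-> p2
End state p2 is not accepting.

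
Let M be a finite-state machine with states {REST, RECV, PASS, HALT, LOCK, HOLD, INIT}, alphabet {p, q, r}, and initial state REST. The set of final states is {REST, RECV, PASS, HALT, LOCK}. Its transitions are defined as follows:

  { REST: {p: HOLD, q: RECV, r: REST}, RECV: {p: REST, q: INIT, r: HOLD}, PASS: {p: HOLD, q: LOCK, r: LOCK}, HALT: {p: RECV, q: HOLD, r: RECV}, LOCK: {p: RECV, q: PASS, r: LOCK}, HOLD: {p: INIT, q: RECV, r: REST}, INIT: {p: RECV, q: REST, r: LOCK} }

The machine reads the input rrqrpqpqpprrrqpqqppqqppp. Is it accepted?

No

start at REST
read 'r': REST → REST
read 'r': REST → REST
read 'q': REST → RECV
read 'r': RECV → HOLD
read 'p': HOLD → INIT
read 'q': INIT → REST
read 'p': REST → HOLD
read 'q': HOLD → RECV
read 'p': RECV → REST
read 'p': REST → HOLD
read 'r': HOLD → REST
read 'r': REST → REST
read 'r': REST → REST
read 'q': REST → RECV
read 'p': RECV → REST
read 'q': REST → RECV
read 'q': RECV → INIT
read 'p': INIT → RECV
read 'p': RECV → REST
read 'q': REST → RECV
read 'q': RECV → INIT
read 'p': INIT → RECV
read 'p': RECV → REST
read 'p': REST → HOLD
End state HOLD is not accepting.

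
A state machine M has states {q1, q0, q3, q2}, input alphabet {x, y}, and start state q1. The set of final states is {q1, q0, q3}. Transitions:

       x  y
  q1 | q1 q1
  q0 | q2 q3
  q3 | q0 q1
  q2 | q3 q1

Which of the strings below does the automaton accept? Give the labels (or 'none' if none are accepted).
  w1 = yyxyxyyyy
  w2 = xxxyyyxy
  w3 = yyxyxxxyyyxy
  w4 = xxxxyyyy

w1, w2, w3, w4

w1: Trace: q1 -y-> q1 -y-> q1 -x-> q1 -y-> q1 -x-> q1 -y-> q1 -y-> q1 -y-> q1 -y-> q1  → end q1, accepted
w2: Trace: q1 -x-> q1 -x-> q1 -x-> q1 -y-> q1 -y-> q1 -y-> q1 -x-> q1 -y-> q1  → end q1, accepted
w3: Trace: q1 -y-> q1 -y-> q1 -x-> q1 -y-> q1 -x-> q1 -x-> q1 -x-> q1 -y-> q1 -y-> q1 -y-> q1 -x-> q1 -y-> q1  → end q1, accepted
w4: Trace: q1 -x-> q1 -x-> q1 -x-> q1 -x-> q1 -y-> q1 -y-> q1 -y-> q1 -y-> q1  → end q1, accepted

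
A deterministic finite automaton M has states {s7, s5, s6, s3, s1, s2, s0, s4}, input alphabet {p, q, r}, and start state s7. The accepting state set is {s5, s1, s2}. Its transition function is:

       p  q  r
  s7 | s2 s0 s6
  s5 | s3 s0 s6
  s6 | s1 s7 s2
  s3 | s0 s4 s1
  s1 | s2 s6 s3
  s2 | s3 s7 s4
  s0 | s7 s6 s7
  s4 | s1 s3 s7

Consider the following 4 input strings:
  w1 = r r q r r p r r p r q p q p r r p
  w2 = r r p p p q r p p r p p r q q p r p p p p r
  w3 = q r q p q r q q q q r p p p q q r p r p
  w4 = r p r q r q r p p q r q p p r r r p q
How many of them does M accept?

0

w1:
  start at s7
  read 'r': s7 → s6
  read 'r': s6 → s2
  read 'q': s2 → s7
  read 'r': s7 → s6
  read 'r': s6 → s2
  read 'p': s2 → s3
  read 'r': s3 → s1
  read 'r': s1 → s3
  read 'p': s3 → s0
  read 'r': s0 → s7
  read 'q': s7 → s0
  read 'p': s0 → s7
  read 'q': s7 → s0
  read 'p': s0 → s7
  read 'r': s7 → s6
  read 'r': s6 → s2
  read 'p': s2 → s3
  end s3, rejected
w2:
  start at s7
  read 'r': s7 → s6
  read 'r': s6 → s2
  read 'p': s2 → s3
  read 'p': s3 → s0
  read 'p': s0 → s7
  read 'q': s7 → s0
  read 'r': s0 → s7
  read 'p': s7 → s2
  read 'p': s2 → s3
  read 'r': s3 → s1
  read 'p': s1 → s2
  read 'p': s2 → s3
  read 'r': s3 → s1
  read 'q': s1 → s6
  read 'q': s6 → s7
  read 'p': s7 → s2
  read 'r': s2 → s4
  read 'p': s4 → s1
  read 'p': s1 → s2
  read 'p': s2 → s3
  read 'p': s3 → s0
  read 'r': s0 → s7
  end s7, rejected
w3:
  start at s7
  read 'q': s7 → s0
  read 'r': s0 → s7
  read 'q': s7 → s0
  read 'p': s0 → s7
  read 'q': s7 → s0
  read 'r': s0 → s7
  read 'q': s7 → s0
  read 'q': s0 → s6
  read 'q': s6 → s7
  read 'q': s7 → s0
  read 'r': s0 → s7
  read 'p': s7 → s2
  read 'p': s2 → s3
  read 'p': s3 → s0
  read 'q': s0 → s6
  read 'q': s6 → s7
  read 'r': s7 → s6
  read 'p': s6 → s1
  read 'r': s1 → s3
  read 'p': s3 → s0
  end s0, rejected
w4:
  start at s7
  read 'r': s7 → s6
  read 'p': s6 → s1
  read 'r': s1 → s3
  read 'q': s3 → s4
  read 'r': s4 → s7
  read 'q': s7 → s0
  read 'r': s0 → s7
  read 'p': s7 → s2
  read 'p': s2 → s3
  read 'q': s3 → s4
  read 'r': s4 → s7
  read 'q': s7 → s0
  read 'p': s0 → s7
  read 'p': s7 → s2
  read 'r': s2 → s4
  read 'r': s4 → s7
  read 'r': s7 → s6
  read 'p': s6 → s1
  read 'q': s1 → s6
  end s6, rejected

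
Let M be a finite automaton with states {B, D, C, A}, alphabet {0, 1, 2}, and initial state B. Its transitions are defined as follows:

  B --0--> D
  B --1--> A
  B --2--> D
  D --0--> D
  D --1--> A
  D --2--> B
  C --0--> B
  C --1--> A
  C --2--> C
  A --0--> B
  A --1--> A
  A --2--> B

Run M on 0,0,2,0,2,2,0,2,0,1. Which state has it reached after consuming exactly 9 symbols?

D

Trace: B -0-> D -0-> D -2-> B -0-> D -2-> B -2-> D -0-> D -2-> B -0-> D
After 9 symbols: D.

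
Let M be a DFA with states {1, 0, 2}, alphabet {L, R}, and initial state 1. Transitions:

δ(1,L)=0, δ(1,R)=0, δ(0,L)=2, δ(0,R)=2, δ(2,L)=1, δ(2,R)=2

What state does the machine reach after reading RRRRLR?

Trace: 1 -R-> 0 -R-> 2 -R-> 2 -R-> 2 -L-> 1 -R-> 0

0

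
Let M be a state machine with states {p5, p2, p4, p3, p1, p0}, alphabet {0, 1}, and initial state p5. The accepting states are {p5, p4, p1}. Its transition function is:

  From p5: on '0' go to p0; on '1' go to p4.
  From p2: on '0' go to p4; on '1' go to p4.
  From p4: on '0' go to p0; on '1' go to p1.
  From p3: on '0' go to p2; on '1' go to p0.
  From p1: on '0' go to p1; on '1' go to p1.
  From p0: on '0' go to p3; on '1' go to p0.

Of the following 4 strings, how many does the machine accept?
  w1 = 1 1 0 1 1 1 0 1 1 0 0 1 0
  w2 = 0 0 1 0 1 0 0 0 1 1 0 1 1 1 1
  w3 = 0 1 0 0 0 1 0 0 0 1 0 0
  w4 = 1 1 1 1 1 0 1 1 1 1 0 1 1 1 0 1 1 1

w1:
  start at p5
  read '1': p5 → p4
  read '1': p4 → p1
  read '0': p1 → p1
  read '1': p1 → p1
  read '1': p1 → p1
  read '1': p1 → p1
  read '0': p1 → p1
  read '1': p1 → p1
  read '1': p1 → p1
  read '0': p1 → p1
  read '0': p1 → p1
  read '1': p1 → p1
  read '0': p1 → p1
  end p1, accepted
w2:
  start at p5
  read '0': p5 → p0
  read '0': p0 → p3
  read '1': p3 → p0
  read '0': p0 → p3
  read '1': p3 → p0
  read '0': p0 → p3
  read '0': p3 → p2
  read '0': p2 → p4
  read '1': p4 → p1
  read '1': p1 → p1
  read '0': p1 → p1
  read '1': p1 → p1
  read '1': p1 → p1
  read '1': p1 → p1
  read '1': p1 → p1
  end p1, accepted
w3:
  start at p5
  read '0': p5 → p0
  read '1': p0 → p0
  read '0': p0 → p3
  read '0': p3 → p2
  read '0': p2 → p4
  read '1': p4 → p1
  read '0': p1 → p1
  read '0': p1 → p1
  read '0': p1 → p1
  read '1': p1 → p1
  read '0': p1 → p1
  read '0': p1 → p1
  end p1, accepted
w4:
  start at p5
  read '1': p5 → p4
  read '1': p4 → p1
  read '1': p1 → p1
  read '1': p1 → p1
  read '1': p1 → p1
  read '0': p1 → p1
  read '1': p1 → p1
  read '1': p1 → p1
  read '1': p1 → p1
  read '1': p1 → p1
  read '0': p1 → p1
  read '1': p1 → p1
  read '1': p1 → p1
  read '1': p1 → p1
  read '0': p1 → p1
  read '1': p1 → p1
  read '1': p1 → p1
  read '1': p1 → p1
  end p1, accepted

4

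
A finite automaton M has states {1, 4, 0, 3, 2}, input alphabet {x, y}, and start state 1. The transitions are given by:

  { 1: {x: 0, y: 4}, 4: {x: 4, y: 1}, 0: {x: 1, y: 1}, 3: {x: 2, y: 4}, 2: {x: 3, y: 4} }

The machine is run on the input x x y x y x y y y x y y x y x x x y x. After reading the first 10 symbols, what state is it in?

0

Trace: 1 -x-> 0 -x-> 1 -y-> 4 -x-> 4 -y-> 1 -x-> 0 -y-> 1 -y-> 4 -y-> 1 -x-> 0
After 10 symbols: 0.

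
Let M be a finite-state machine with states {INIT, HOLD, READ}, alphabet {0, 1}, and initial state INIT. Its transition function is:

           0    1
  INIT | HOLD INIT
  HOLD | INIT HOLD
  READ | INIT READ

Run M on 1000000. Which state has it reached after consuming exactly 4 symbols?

Trace: INIT -1-> INIT -0-> HOLD -0-> INIT -0-> HOLD
After 4 symbols: HOLD.

HOLD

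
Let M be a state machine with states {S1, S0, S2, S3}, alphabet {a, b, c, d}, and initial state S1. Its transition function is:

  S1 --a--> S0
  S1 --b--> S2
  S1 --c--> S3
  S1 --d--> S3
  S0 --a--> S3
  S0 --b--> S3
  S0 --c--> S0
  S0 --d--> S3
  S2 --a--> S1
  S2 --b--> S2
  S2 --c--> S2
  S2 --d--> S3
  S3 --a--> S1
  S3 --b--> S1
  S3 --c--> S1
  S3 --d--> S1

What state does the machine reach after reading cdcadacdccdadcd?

S3

Trace: S1 -c-> S3 -d-> S1 -c-> S3 -a-> S1 -d-> S3 -a-> S1 -c-> S3 -d-> S1 -c-> S3 -c-> S1 -d-> S3 -a-> S1 -d-> S3 -c-> S1 -d-> S3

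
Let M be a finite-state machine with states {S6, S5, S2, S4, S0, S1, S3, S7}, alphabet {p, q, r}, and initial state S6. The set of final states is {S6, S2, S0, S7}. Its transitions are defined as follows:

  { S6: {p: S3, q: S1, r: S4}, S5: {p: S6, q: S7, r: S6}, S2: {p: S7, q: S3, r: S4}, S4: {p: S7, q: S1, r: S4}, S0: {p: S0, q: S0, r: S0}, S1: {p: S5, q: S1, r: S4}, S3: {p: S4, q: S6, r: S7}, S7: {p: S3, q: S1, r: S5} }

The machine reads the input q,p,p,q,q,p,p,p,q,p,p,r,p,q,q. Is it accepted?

S6 → S1 → S5 → S6 → S1 → S1 → S5 → S6 → S3 → S6 → S3 → S4 → S4 → S7 → S1 → S1
End state S1 is not accepting.

No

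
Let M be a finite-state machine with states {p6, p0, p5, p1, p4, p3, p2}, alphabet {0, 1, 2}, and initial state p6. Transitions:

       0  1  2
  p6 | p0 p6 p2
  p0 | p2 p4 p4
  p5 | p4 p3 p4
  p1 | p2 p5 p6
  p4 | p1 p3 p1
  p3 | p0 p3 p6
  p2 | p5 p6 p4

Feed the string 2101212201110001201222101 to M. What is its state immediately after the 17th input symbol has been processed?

start at p6
read '2': p6 → p2
read '1': p2 → p6
read '0': p6 → p0
read '1': p0 → p4
read '2': p4 → p1
read '1': p1 → p5
read '2': p5 → p4
read '2': p4 → p1
read '0': p1 → p2
read '1': p2 → p6
read '1': p6 → p6
read '1': p6 → p6
read '0': p6 → p0
read '0': p0 → p2
read '0': p2 → p5
read '1': p5 → p3
read '2': p3 → p6
After 17 symbols: p6.

p6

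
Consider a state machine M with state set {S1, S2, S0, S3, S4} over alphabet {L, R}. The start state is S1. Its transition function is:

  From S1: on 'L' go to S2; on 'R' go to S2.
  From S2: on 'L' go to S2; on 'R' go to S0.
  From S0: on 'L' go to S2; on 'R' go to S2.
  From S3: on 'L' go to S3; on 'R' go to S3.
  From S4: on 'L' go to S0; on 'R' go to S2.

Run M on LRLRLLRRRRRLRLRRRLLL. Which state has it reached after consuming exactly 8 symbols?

S2

S1 → S2 → S0 → S2 → S0 → S2 → S2 → S0 → S2
After 8 symbols: S2.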